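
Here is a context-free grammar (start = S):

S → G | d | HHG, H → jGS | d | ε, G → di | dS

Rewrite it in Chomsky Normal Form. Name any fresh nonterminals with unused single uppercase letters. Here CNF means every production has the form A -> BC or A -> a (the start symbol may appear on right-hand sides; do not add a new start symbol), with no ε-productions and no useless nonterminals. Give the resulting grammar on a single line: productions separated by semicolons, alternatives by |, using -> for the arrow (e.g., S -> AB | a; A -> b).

Nullable: {H}; after ε-elimination: S -> G | d | HG | HHG; G -> dS | di; H -> d | jGS.
After unit-elimination: S -> d | HG | dS | di | HHG; G -> dS | di; H -> d | jGS.
TERM: introduce A -> d, B -> i, C -> j and substitute in every rule of length ≥2.
BIN: H -> CGS becomes H -> CD, D -> GS; S -> HHG becomes S -> HE, E -> HG.

S -> d | AB | AS | HE | HG; A -> d; B -> i; C -> j; D -> GS; E -> HG; G -> AB | AS; H -> d | CD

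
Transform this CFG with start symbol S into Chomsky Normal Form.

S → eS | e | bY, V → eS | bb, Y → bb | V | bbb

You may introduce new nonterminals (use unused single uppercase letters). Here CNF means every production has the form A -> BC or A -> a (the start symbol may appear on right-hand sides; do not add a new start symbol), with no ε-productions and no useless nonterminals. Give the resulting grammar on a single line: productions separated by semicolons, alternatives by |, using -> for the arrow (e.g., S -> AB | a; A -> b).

S -> e | AY | BS; A -> b; B -> e; C -> AA; Y -> AA | AC | BS

No ε-productions.
After unit-elimination: S -> e | bY | eS; V -> bb | eS; Y -> bb | eS | bbb.
TERM: introduce A -> b, B -> e and substitute in every rule of length ≥2.
BIN: Y -> AAA becomes Y -> AC, C -> AA.
Drop unreachable/unproductive: V.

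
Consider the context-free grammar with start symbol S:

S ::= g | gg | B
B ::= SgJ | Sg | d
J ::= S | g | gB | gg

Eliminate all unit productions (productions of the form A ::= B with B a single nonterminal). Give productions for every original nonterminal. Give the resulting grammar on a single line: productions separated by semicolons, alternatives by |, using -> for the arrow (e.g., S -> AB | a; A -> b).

S -> d | g | Sg | gg | SgJ; B -> d | Sg | SgJ; J -> d | g | Sg | gB | gg | SgJ

Unit productions: J->S, S->B.
Unit pairs (A ⇒* B via units): (J,B), (J,S), (S,B).
S: inherits non-unit rules of {B, S} → Sg | SgJ | d | g | gg.
B: inherits non-unit rules of {B} → Sg | SgJ | d.
J: inherits non-unit rules of {B, J, S} → Sg | SgJ | d | g | gB | gg.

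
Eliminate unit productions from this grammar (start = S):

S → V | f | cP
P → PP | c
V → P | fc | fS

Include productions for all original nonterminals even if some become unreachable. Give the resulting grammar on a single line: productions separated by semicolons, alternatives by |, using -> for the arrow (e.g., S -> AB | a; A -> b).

Unit productions: S->V, V->P.
Unit pairs (A ⇒* B via units): (S,P), (S,V), (V,P).
S: inherits non-unit rules of {P, S, V} → PP | c | cP | f | fS | fc.
P: inherits non-unit rules of {P} → PP | c.
V: inherits non-unit rules of {P, V} → PP | c | fS | fc.

S -> c | f | PP | cP | fS | fc; P -> c | PP; V -> c | PP | fS | fc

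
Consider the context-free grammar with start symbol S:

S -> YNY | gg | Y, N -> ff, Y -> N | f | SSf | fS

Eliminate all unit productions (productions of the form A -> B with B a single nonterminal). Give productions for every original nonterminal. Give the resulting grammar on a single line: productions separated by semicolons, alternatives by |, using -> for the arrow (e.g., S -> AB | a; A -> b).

Unit productions: S->Y, Y->N.
Unit pairs (A ⇒* B via units): (S,N), (S,Y), (Y,N).
S: inherits non-unit rules of {N, S, Y} → SSf | YNY | f | fS | ff | gg.
N: inherits non-unit rules of {N} → ff.
Y: inherits non-unit rules of {N, Y} → SSf | f | fS | ff.

S -> f | fS | ff | gg | SSf | YNY; N -> ff; Y -> f | fS | ff | SSf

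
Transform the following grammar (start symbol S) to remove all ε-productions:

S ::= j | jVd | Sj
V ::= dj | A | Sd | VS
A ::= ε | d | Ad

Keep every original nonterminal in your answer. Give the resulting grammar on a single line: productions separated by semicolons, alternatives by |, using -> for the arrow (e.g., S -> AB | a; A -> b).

S -> j | Sj | jd | jVd; A -> d | Ad; V -> A | S | Sd | VS | dj

Nullable set: {A, V}.
S -> jVd: V nullable, giving jVd | jd.
Drop A -> ε.
A -> Ad: A nullable, giving Ad | d.
V -> A: A nullable, giving A.
V -> VS: V nullable, giving S | VS.
Unchanged (no nullable symbols): S -> Sj; S -> j; A -> d; V -> Sd; V -> dj.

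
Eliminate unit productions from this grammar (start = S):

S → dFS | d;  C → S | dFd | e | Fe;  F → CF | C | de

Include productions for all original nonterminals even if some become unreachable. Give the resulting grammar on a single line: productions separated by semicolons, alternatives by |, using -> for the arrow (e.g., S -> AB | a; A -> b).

Unit productions: C->S, F->C.
Unit pairs (A ⇒* B via units): (C,S), (F,C), (F,S).
S: inherits non-unit rules of {S} → d | dFS.
C: inherits non-unit rules of {C, S} → Fe | d | dFS | dFd | e.
F: inherits non-unit rules of {C, F, S} → CF | Fe | d | dFS | dFd | de | e.

S -> d | dFS; C -> d | e | Fe | dFS | dFd; F -> d | e | CF | Fe | de | dFS | dFd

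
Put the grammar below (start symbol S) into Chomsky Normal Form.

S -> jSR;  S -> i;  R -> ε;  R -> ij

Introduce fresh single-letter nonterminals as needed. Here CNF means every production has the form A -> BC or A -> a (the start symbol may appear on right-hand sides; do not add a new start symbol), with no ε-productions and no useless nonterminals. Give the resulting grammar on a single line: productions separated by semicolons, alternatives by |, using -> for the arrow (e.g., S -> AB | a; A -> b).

Nullable: {R}; after ε-elimination: S -> i | jS | jSR; R -> ij.
No unit productions to eliminate.
TERM: introduce A -> i, B -> j and substitute in every rule of length ≥2.
BIN: S -> BSR becomes S -> BC, C -> SR.

S -> i | BC | BS; A -> i; B -> j; C -> SR; R -> AB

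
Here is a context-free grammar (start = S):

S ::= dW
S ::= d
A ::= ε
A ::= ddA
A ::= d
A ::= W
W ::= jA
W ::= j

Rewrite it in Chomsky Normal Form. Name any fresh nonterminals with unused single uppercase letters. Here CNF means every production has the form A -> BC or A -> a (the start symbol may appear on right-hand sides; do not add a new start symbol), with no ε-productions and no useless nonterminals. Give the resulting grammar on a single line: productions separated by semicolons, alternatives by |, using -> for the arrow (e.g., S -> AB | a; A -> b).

S -> d | BW; A -> d | j | BB | BD | CA; B -> d; C -> j; D -> BA; W -> j | CA

Nullable: {A}; after ε-elimination: S -> d | dW; A -> W | d | dd | ddA; W -> j | jA.
After unit-elimination: S -> d | dW; A -> d | j | dd | jA | ddA; W -> j | jA.
TERM: introduce B -> d, C -> j and substitute in every rule of length ≥2.
BIN: A -> BBA becomes A -> BD, D -> BA.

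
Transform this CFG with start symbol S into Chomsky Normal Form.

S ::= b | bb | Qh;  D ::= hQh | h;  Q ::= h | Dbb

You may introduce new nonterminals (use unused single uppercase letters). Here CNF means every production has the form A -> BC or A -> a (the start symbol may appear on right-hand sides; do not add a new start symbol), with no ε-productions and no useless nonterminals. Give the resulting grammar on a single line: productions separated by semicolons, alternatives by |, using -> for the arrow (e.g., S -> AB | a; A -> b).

S -> b | BB | QA; A -> h; B -> b; C -> QA; D -> h | AC; E -> BB; Q -> h | DE

No ε-productions.
No unit productions to eliminate.
TERM: introduce B -> b, A -> h and substitute in every rule of length ≥2.
BIN: D -> AQA becomes D -> AC, C -> QA; Q -> DBB becomes Q -> DE, E -> BB.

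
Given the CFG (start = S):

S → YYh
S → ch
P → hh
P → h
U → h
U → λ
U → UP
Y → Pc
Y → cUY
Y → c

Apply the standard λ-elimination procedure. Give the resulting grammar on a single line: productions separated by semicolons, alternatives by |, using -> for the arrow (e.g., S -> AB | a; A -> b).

Nullable set: {U}.
Drop U -> λ.
U -> UP: U nullable, giving P | UP.
Y -> cUY: U nullable, giving cUY | cY.
Unchanged (no nullable symbols): S -> YYh; S -> ch; P -> h; P -> hh; U -> h; Y -> Pc; Y -> c.

S -> ch | YYh; P -> h | hh; U -> P | h | UP; Y -> c | Pc | cY | cUY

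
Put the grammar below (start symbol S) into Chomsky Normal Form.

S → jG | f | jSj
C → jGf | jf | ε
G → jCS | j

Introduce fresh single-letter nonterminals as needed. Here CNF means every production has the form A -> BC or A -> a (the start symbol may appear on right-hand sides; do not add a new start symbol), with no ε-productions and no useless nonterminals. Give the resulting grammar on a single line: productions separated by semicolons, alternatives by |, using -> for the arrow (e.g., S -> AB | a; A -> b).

S -> f | AF | AG; A -> j; B -> f; C -> AB | AD; D -> GB; E -> CS; F -> SA; G -> j | AE | AS

Nullable: {C}; after ε-elimination: S -> f | jG | jSj; C -> jf | jGf; G -> j | jS | jCS.
No unit productions to eliminate.
TERM: introduce B -> f, A -> j and substitute in every rule of length ≥2.
BIN: C -> AGB becomes C -> AD, D -> GB; G -> ACS becomes G -> AE, E -> CS; S -> ASA becomes S -> AF, F -> SA.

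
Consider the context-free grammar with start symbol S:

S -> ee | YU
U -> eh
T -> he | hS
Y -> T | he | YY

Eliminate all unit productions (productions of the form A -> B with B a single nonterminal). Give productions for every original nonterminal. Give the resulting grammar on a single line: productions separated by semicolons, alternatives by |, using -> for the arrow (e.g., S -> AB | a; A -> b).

S -> YU | ee; T -> hS | he; U -> eh; Y -> YY | hS | he

Unit productions: Y->T.
Unit pairs (A ⇒* B via units): (Y,T).
S: inherits non-unit rules of {S} → YU | ee.
T: inherits non-unit rules of {T} → hS | he.
U: inherits non-unit rules of {U} → eh.
Y: inherits non-unit rules of {T, Y} → YY | hS | he.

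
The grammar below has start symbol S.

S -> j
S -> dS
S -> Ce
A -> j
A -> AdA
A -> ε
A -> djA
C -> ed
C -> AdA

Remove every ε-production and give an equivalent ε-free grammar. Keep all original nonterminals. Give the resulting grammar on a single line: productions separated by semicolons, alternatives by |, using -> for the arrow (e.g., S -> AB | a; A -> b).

S -> j | Ce | dS; A -> d | j | Ad | dA | dj | AdA | djA; C -> d | Ad | dA | ed | AdA

Nullable set: {A}.
Drop A -> ε.
A -> AdA: A, A nullable, giving Ad | AdA | d | dA.
A -> djA: A nullable, giving dj | djA.
C -> AdA: A, A nullable, giving Ad | AdA | d | dA.
Unchanged (no nullable symbols): S -> Ce; S -> dS; S -> j; A -> j; C -> ed.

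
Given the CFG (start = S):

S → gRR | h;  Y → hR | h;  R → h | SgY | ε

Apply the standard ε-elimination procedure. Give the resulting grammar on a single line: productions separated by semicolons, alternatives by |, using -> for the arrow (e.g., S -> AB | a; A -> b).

Nullable set: {R}.
S -> gRR: R, R nullable, giving g | gR | gRR.
Drop R -> ε.
Y -> hR: R nullable, giving h | hR.
Unchanged (no nullable symbols): S -> h; R -> SgY; R -> h; Y -> h.

S -> g | h | gR | gRR; R -> h | SgY; Y -> h | hR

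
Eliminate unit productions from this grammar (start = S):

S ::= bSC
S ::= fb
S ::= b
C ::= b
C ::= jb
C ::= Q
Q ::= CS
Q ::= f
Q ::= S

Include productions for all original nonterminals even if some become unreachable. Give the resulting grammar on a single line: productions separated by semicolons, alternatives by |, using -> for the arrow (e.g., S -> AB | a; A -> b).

Unit productions: C->Q, Q->S.
Unit pairs (A ⇒* B via units): (C,Q), (C,S), (Q,S).
S: inherits non-unit rules of {S} → b | bSC | fb.
C: inherits non-unit rules of {C, Q, S} → CS | b | bSC | f | fb | jb.
Q: inherits non-unit rules of {Q, S} → CS | b | bSC | f | fb.

S -> b | fb | bSC; C -> b | f | CS | fb | jb | bSC; Q -> b | f | CS | fb | bSC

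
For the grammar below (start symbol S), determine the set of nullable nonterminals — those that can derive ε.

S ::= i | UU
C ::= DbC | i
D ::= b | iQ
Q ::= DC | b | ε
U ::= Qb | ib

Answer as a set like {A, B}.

{Q}

Directly nullable (have an ε-rule): {Q}.
Not nullable: C, D, S, U — each has a terminal in every rule's right-hand side or depends on a non-nullable symbol.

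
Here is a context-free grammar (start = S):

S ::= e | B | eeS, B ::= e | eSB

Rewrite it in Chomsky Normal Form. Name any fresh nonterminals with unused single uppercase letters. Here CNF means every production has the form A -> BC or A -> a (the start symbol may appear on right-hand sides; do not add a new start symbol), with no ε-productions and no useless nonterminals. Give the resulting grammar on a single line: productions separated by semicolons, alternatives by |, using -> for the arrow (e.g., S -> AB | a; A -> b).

No ε-productions.
After unit-elimination: S -> e | eSB | eeS; B -> e | eSB.
TERM: introduce A -> e and substitute in every rule of length ≥2.
BIN: B -> ASB becomes B -> AC, C -> SB; S -> AAS becomes S -> AD, D -> AS; S -> ASB becomes S -> AE, E -> SB.

S -> e | AD | AE; A -> e; B -> e | AC; C -> SB; D -> AS; E -> SB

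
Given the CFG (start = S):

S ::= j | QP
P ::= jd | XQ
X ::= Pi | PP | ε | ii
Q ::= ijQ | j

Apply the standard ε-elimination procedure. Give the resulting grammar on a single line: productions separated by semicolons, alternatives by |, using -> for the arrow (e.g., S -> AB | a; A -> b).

Nullable set: {X}.
P -> XQ: X nullable, giving Q | XQ.
Drop X -> ε.
Unchanged (no nullable symbols): S -> QP; S -> j; P -> jd; Q -> ijQ; Q -> j; X -> PP; X -> Pi; X -> ii.

S -> j | QP; P -> Q | XQ | jd; Q -> j | ijQ; X -> PP | Pi | ii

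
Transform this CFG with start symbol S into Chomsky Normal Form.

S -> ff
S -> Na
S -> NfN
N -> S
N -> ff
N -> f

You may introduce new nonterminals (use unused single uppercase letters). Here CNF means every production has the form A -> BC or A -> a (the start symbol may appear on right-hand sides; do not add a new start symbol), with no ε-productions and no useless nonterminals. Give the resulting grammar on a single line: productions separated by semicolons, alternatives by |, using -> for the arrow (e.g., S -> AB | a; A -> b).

No ε-productions.
After unit-elimination: S -> Na | ff | NfN; N -> f | Na | ff | NfN.
TERM: introduce A -> a, B -> f and substitute in every rule of length ≥2.
BIN: N -> NBN becomes N -> NC, C -> BN; S -> NBN becomes S -> ND, D -> BN.

S -> BB | NA | ND; A -> a; B -> f; C -> BN; D -> BN; N -> f | BB | NA | NC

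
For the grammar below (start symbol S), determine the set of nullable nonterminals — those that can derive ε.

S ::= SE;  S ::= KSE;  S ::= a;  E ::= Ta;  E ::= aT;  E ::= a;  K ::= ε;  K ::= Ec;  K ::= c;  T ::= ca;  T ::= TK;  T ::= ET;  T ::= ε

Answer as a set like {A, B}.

Directly nullable (have an ε-rule): {K, T}.
Not nullable: E, S — each has a terminal in every rule's right-hand side or depends on a non-nullable symbol.

{K, T}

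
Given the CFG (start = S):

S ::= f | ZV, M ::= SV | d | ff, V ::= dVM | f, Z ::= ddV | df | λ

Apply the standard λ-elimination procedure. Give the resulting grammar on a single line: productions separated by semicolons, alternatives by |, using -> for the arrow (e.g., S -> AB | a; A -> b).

Nullable set: {Z}.
S -> ZV: Z nullable, giving V | ZV.
Drop Z -> λ.
Unchanged (no nullable symbols): S -> f; M -> SV; M -> d; M -> ff; V -> dVM; V -> f; Z -> ddV; Z -> df.

S -> V | f | ZV; M -> d | SV | ff; V -> f | dVM; Z -> df | ddV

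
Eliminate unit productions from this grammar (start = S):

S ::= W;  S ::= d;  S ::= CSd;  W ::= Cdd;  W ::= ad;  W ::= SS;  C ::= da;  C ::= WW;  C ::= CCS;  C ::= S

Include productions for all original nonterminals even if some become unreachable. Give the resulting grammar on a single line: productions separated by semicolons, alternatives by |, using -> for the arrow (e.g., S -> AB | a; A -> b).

Unit productions: C->S, S->W.
Unit pairs (A ⇒* B via units): (C,S), (C,W), (S,W).
S: inherits non-unit rules of {S, W} → CSd | Cdd | SS | ad | d.
C: inherits non-unit rules of {C, S, W} → CCS | CSd | Cdd | SS | WW | ad | d | da.
W: inherits non-unit rules of {W} → Cdd | SS | ad.

S -> d | SS | ad | CSd | Cdd; C -> d | SS | WW | ad | da | CCS | CSd | Cdd; W -> SS | ad | Cdd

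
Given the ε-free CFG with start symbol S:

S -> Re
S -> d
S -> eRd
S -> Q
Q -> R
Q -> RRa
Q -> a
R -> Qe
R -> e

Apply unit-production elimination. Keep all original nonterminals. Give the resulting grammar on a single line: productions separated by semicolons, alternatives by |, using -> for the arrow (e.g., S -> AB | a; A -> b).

Unit productions: Q->R, S->Q.
Unit pairs (A ⇒* B via units): (Q,R), (S,Q), (S,R).
S: inherits non-unit rules of {Q, R, S} → Qe | RRa | Re | a | d | e | eRd.
Q: inherits non-unit rules of {Q, R} → Qe | RRa | a | e.
R: inherits non-unit rules of {R} → Qe | e.

S -> a | d | e | Qe | Re | RRa | eRd; Q -> a | e | Qe | RRa; R -> e | Qe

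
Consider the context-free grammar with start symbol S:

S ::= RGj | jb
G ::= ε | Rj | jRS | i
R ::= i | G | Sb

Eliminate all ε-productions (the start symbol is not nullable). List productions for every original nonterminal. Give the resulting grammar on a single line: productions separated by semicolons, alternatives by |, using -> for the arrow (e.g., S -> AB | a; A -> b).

S -> j | Gj | Rj | jb | RGj; G -> i | j | Rj | jS | jRS; R -> G | i | Sb

Nullable set: {G, R}.
S -> RGj: R, G nullable, giving Gj | RGj | Rj | j.
Drop G -> ε.
G -> Rj: R nullable, giving Rj | j.
G -> jRS: R nullable, giving jRS | jS.
R -> G: G nullable, giving G.
Unchanged (no nullable symbols): S -> jb; G -> i; R -> Sb; R -> i.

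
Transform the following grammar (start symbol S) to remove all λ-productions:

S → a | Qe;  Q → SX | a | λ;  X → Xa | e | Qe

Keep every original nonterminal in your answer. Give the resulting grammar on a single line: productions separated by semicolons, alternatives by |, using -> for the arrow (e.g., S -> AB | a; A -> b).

S -> a | e | Qe; Q -> a | SX; X -> e | Qe | Xa

Nullable set: {Q}.
S -> Qe: Q nullable, giving Qe | e.
Drop Q -> λ.
X -> Qe: Q nullable, giving Qe | e.
Unchanged (no nullable symbols): S -> a; Q -> SX; Q -> a; X -> Xa; X -> e.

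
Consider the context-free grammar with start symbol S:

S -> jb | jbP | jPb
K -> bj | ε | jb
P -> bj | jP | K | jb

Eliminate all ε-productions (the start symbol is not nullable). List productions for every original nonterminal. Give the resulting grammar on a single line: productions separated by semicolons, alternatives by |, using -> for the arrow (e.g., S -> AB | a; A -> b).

Nullable set: {K, P}.
S -> jPb: P nullable, giving jPb | jb.
S -> jbP: P nullable, giving jb | jbP.
Drop K -> ε.
P -> K: K nullable, giving K.
P -> jP: P nullable, giving j | jP.
Unchanged (no nullable symbols): S -> jb; K -> bj; K -> jb; P -> bj; P -> jb.

S -> jb | jPb | jbP; K -> bj | jb; P -> K | j | bj | jP | jb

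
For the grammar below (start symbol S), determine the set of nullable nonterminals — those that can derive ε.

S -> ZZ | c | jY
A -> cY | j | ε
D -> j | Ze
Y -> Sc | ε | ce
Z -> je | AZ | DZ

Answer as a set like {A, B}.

{A, Y}

Directly nullable (have an ε-rule): {A, Y}.
Not nullable: D, S, Z — each has a terminal in every rule's right-hand side or depends on a non-nullable symbol.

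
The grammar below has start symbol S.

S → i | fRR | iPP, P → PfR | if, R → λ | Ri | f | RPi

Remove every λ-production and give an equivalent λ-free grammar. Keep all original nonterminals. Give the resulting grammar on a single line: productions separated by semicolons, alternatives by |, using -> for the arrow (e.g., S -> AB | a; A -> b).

Nullable set: {R}.
S -> fRR: R, R nullable, giving f | fR | fRR.
P -> PfR: R nullable, giving Pf | PfR.
Drop R -> λ.
R -> RPi: R nullable, giving Pi | RPi.
R -> Ri: R nullable, giving Ri | i.
Unchanged (no nullable symbols): S -> i; S -> iPP; P -> if; R -> f.

S -> f | i | fR | fRR | iPP; P -> Pf | if | PfR; R -> f | i | Pi | Ri | RPi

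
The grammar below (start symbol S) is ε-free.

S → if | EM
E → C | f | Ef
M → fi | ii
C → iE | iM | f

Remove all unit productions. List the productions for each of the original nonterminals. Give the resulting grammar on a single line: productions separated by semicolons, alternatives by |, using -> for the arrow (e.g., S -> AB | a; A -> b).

Unit productions: E->C.
Unit pairs (A ⇒* B via units): (E,C).
S: inherits non-unit rules of {S} → EM | if.
C: inherits non-unit rules of {C} → f | iE | iM.
E: inherits non-unit rules of {C, E} → Ef | f | iE | iM.
M: inherits non-unit rules of {M} → fi | ii.

S -> EM | if; C -> f | iE | iM; E -> f | Ef | iE | iM; M -> fi | ii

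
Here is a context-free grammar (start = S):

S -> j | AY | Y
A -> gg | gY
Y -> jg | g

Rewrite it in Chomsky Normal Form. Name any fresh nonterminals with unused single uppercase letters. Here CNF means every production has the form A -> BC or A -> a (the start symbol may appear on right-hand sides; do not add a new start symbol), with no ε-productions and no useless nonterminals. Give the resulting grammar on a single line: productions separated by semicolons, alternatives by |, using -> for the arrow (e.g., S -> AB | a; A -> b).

No ε-productions.
After unit-elimination: S -> g | j | AY | jg; A -> gY | gg; Y -> g | jg.
TERM: introduce B -> g, C -> j and substitute in every rule of length ≥2.

S -> g | j | AY | CB; A -> BB | BY; B -> g; C -> j; Y -> g | CB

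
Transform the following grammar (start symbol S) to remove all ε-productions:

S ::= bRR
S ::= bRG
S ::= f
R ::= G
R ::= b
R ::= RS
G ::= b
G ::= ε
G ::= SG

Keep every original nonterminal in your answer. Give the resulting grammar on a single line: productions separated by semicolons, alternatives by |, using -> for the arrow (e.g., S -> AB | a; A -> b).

Nullable set: {G, R}.
S -> bRG: R, G nullable, giving b | bG | bR | bRG.
S -> bRR: R, R nullable, giving b | bR | bRR.
Drop G -> ε.
G -> SG: G nullable, giving S | SG.
R -> G: G nullable, giving G.
R -> RS: R nullable, giving RS | S.
Unchanged (no nullable symbols): S -> f; G -> b; R -> b.

S -> b | f | bG | bR | bRG | bRR; G -> S | b | SG; R -> G | S | b | RS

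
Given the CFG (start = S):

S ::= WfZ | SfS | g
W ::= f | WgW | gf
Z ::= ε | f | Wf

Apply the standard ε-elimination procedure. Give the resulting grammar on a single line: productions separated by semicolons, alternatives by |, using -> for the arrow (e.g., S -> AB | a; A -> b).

Nullable set: {Z}.
S -> WfZ: Z nullable, giving Wf | WfZ.
Drop Z -> ε.
Unchanged (no nullable symbols): S -> SfS; S -> g; W -> WgW; W -> f; W -> gf; Z -> Wf; Z -> f.

S -> g | Wf | SfS | WfZ; W -> f | gf | WgW; Z -> f | Wf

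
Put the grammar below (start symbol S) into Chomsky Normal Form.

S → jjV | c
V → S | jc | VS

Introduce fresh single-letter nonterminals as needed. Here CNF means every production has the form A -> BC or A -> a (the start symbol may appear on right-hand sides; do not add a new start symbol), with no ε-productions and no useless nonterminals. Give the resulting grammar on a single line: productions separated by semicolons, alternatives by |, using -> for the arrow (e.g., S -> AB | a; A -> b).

S -> c | AC; A -> j; B -> c; C -> AV; D -> AV; V -> c | AB | AD | VS

No ε-productions.
After unit-elimination: S -> c | jjV; V -> c | VS | jc | jjV.
TERM: introduce B -> c, A -> j and substitute in every rule of length ≥2.
BIN: S -> AAV becomes S -> AC, C -> AV; V -> AAV becomes V -> AD, D -> AV.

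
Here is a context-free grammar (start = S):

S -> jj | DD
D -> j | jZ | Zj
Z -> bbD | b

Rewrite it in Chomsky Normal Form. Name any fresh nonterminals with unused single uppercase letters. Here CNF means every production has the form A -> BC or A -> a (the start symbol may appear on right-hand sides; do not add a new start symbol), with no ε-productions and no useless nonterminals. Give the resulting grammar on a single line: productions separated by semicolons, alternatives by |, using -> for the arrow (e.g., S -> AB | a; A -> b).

No ε-productions.
No unit productions to eliminate.
TERM: introduce B -> b, A -> j and substitute in every rule of length ≥2.
BIN: Z -> BBD becomes Z -> BC, C -> BD.

S -> AA | DD; A -> j; B -> b; C -> BD; D -> j | AZ | ZA; Z -> b | BC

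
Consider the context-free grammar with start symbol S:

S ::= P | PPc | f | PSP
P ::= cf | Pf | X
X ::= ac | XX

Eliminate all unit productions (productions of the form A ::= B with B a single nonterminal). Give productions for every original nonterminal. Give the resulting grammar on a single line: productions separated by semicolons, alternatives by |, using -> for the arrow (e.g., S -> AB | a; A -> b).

Unit productions: P->X, S->P.
Unit pairs (A ⇒* B via units): (P,X), (S,P), (S,X).
S: inherits non-unit rules of {P, S, X} → PPc | PSP | Pf | XX | ac | cf | f.
P: inherits non-unit rules of {P, X} → Pf | XX | ac | cf.
X: inherits non-unit rules of {X} → XX | ac.

S -> f | Pf | XX | ac | cf | PPc | PSP; P -> Pf | XX | ac | cf; X -> XX | ac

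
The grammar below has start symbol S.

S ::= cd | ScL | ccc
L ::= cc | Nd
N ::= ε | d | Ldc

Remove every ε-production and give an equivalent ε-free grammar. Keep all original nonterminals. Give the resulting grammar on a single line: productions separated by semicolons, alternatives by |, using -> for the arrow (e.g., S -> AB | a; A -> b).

S -> cd | ScL | ccc; L -> d | Nd | cc; N -> d | Ldc

Nullable set: {N}.
L -> Nd: N nullable, giving Nd | d.
Drop N -> ε.
Unchanged (no nullable symbols): S -> ScL; S -> ccc; S -> cd; L -> cc; N -> Ldc; N -> d.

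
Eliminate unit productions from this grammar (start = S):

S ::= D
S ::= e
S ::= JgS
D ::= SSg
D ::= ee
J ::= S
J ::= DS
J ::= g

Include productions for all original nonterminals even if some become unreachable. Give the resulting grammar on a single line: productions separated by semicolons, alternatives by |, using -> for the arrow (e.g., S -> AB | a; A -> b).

S -> e | ee | JgS | SSg; D -> ee | SSg; J -> e | g | DS | ee | JgS | SSg

Unit productions: J->S, S->D.
Unit pairs (A ⇒* B via units): (J,D), (J,S), (S,D).
S: inherits non-unit rules of {D, S} → JgS | SSg | e | ee.
D: inherits non-unit rules of {D} → SSg | ee.
J: inherits non-unit rules of {D, J, S} → DS | JgS | SSg | e | ee | g.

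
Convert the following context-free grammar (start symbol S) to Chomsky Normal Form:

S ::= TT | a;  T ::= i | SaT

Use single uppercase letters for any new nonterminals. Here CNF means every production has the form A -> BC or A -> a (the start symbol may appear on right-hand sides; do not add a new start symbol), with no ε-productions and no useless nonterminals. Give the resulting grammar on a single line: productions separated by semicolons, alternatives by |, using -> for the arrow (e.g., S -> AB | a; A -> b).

No ε-productions.
No unit productions to eliminate.
TERM: introduce A -> a and substitute in every rule of length ≥2.
BIN: T -> SAT becomes T -> SB, B -> AT.

S -> a | TT; A -> a; B -> AT; T -> i | SB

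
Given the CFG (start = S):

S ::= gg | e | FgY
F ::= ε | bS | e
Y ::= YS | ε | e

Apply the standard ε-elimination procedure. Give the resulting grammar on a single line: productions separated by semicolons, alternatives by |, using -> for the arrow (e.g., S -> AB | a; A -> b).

Nullable set: {F, Y}.
S -> FgY: F, Y nullable, giving Fg | FgY | g | gY.
Drop F -> ε.
Drop Y -> ε.
Y -> YS: Y nullable, giving S | YS.
Unchanged (no nullable symbols): S -> e; S -> gg; F -> bS; F -> e; Y -> e.

S -> e | g | Fg | gY | gg | FgY; F -> e | bS; Y -> S | e | YS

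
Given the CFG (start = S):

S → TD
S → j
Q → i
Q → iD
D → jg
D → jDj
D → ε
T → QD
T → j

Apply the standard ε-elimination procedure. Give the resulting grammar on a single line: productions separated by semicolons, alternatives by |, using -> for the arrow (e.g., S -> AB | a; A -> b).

Nullable set: {D}.
S -> TD: D nullable, giving T | TD.
Drop D -> ε.
D -> jDj: D nullable, giving jDj | jj.
Q -> iD: D nullable, giving i | iD.
T -> QD: D nullable, giving Q | QD.
Unchanged (no nullable symbols): S -> j; D -> jg; Q -> i; T -> j.

S -> T | j | TD; D -> jg | jj | jDj; Q -> i | iD; T -> Q | j | QD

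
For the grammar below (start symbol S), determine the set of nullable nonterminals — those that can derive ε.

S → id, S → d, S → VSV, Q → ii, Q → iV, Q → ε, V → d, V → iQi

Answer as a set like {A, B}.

Directly nullable (have an ε-rule): {Q}.
Not nullable: S, V — each has a terminal in every rule's right-hand side or depends on a non-nullable symbol.

{Q}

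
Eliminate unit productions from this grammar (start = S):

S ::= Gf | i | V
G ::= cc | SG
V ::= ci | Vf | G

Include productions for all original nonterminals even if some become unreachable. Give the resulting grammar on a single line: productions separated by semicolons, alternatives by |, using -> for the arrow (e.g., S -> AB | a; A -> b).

Unit productions: S->V, V->G.
Unit pairs (A ⇒* B via units): (S,G), (S,V), (V,G).
S: inherits non-unit rules of {G, S, V} → Gf | SG | Vf | cc | ci | i.
G: inherits non-unit rules of {G} → SG | cc.
V: inherits non-unit rules of {G, V} → SG | Vf | cc | ci.

S -> i | Gf | SG | Vf | cc | ci; G -> SG | cc; V -> SG | Vf | cc | ci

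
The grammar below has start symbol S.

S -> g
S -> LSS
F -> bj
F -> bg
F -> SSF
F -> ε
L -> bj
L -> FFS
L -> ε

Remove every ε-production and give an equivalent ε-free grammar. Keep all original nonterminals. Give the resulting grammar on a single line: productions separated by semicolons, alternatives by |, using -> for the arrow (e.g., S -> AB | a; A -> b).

S -> g | SS | LSS; F -> SS | bg | bj | SSF; L -> S | FS | bj | FFS

Nullable set: {F, L}.
S -> LSS: L nullable, giving LSS | SS.
Drop F -> ε.
F -> SSF: F nullable, giving SS | SSF.
Drop L -> ε.
L -> FFS: F, F nullable, giving FFS | FS | S.
Unchanged (no nullable symbols): S -> g; F -> bg; F -> bj; L -> bj.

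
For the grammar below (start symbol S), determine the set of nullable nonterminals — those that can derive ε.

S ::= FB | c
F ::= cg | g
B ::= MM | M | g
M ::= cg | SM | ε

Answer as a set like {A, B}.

{B, M}

Directly nullable (have an ε-rule): {M}.
B is nullable via B -> M (every symbol on the right is already known nullable).
Not nullable: F, S — each has a terminal in every rule's right-hand side or depends on a non-nullable symbol.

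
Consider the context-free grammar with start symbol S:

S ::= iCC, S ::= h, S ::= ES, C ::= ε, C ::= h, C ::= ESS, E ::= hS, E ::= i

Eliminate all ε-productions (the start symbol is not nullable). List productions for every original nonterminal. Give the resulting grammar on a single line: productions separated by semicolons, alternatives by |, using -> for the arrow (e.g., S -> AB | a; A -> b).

Nullable set: {C}.
S -> iCC: C, C nullable, giving i | iC | iCC.
Drop C -> ε.
Unchanged (no nullable symbols): S -> ES; S -> h; C -> ESS; C -> h; E -> hS; E -> i.

S -> h | i | ES | iC | iCC; C -> h | ESS; E -> i | hS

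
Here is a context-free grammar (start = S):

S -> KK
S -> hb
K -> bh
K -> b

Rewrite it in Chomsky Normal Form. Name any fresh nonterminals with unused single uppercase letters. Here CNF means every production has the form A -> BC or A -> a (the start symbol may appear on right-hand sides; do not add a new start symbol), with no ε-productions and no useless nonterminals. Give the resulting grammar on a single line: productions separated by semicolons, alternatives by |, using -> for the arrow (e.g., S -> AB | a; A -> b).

No ε-productions.
No unit productions to eliminate.
TERM: introduce A -> b, B -> h and substitute in every rule of length ≥2.

S -> BA | KK; A -> b; B -> h; K -> b | AB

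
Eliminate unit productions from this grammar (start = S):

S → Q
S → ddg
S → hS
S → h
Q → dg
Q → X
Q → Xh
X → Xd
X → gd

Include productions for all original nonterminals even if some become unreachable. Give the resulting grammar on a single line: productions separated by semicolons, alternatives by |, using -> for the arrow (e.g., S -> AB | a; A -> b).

S -> h | Xd | Xh | dg | gd | hS | ddg; Q -> Xd | Xh | dg | gd; X -> Xd | gd

Unit productions: Q->X, S->Q.
Unit pairs (A ⇒* B via units): (Q,X), (S,Q), (S,X).
S: inherits non-unit rules of {Q, S, X} → Xd | Xh | ddg | dg | gd | h | hS.
Q: inherits non-unit rules of {Q, X} → Xd | Xh | dg | gd.
X: inherits non-unit rules of {X} → Xd | gd.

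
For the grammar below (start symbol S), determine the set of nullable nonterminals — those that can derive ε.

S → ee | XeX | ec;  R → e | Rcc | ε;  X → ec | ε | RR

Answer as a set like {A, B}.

{R, X}

Directly nullable (have an ε-rule): {R, X}.
Not nullable: S — each has a terminal in every rule's right-hand side or depends on a non-nullable symbol.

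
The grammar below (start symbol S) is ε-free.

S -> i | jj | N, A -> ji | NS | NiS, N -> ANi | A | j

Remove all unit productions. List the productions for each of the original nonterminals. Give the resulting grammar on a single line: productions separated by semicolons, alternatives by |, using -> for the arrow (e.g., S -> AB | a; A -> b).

S -> i | j | NS | ji | jj | ANi | NiS; A -> NS | ji | NiS; N -> j | NS | ji | ANi | NiS

Unit productions: N->A, S->N.
Unit pairs (A ⇒* B via units): (N,A), (S,A), (S,N).
S: inherits non-unit rules of {A, N, S} → ANi | NS | NiS | i | j | ji | jj.
A: inherits non-unit rules of {A} → NS | NiS | ji.
N: inherits non-unit rules of {A, N} → ANi | NS | NiS | j | ji.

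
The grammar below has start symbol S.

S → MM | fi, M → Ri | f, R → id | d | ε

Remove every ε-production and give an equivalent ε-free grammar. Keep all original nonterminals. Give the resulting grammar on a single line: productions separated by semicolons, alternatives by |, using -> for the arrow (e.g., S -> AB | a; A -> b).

Nullable set: {R}.
M -> Ri: R nullable, giving Ri | i.
Drop R -> ε.
Unchanged (no nullable symbols): S -> MM; S -> fi; M -> f; R -> d; R -> id.

S -> MM | fi; M -> f | i | Ri; R -> d | id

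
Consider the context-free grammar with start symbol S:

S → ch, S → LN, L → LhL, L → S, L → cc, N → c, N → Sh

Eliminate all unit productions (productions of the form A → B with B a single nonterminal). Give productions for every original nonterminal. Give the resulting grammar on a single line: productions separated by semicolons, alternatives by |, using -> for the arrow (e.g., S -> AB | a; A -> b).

S -> LN | ch; L -> LN | cc | ch | LhL; N -> c | Sh

Unit productions: L->S.
Unit pairs (A ⇒* B via units): (L,S).
S: inherits non-unit rules of {S} → LN | ch.
L: inherits non-unit rules of {L, S} → LN | LhL | cc | ch.
N: inherits non-unit rules of {N} → Sh | c.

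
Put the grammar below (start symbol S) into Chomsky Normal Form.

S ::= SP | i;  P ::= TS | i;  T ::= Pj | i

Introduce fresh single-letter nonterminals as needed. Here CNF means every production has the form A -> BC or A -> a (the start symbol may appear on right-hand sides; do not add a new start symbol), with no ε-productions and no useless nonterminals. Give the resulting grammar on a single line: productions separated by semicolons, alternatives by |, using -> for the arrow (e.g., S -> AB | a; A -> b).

S -> i | SP; A -> j; P -> i | TS; T -> i | PA

No ε-productions.
No unit productions to eliminate.
TERM: introduce A -> j and substitute in every rule of length ≥2.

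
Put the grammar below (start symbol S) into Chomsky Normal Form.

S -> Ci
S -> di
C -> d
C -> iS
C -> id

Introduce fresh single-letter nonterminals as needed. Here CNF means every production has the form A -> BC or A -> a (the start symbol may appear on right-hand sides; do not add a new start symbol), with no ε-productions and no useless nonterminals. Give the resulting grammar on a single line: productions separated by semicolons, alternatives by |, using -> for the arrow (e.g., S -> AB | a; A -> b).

No ε-productions.
No unit productions to eliminate.
TERM: introduce B -> d, A -> i and substitute in every rule of length ≥2.

S -> BA | CA; A -> i; B -> d; C -> d | AB | AS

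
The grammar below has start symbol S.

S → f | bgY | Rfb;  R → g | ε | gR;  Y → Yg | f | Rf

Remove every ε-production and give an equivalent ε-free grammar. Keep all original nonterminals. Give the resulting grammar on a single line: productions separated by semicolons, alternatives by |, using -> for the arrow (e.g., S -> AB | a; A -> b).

Nullable set: {R}.
S -> Rfb: R nullable, giving Rfb | fb.
Drop R -> ε.
R -> gR: R nullable, giving g | gR.
Y -> Rf: R nullable, giving Rf | f.
Unchanged (no nullable symbols): S -> bgY; S -> f; R -> g; Y -> Yg; Y -> f.

S -> f | fb | Rfb | bgY; R -> g | gR; Y -> f | Rf | Yg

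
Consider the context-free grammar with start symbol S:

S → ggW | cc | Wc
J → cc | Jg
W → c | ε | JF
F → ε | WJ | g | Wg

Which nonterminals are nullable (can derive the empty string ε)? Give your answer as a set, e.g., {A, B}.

{F, W}

Directly nullable (have an ε-rule): {F, W}.
Not nullable: J, S — each has a terminal in every rule's right-hand side or depends on a non-nullable symbol.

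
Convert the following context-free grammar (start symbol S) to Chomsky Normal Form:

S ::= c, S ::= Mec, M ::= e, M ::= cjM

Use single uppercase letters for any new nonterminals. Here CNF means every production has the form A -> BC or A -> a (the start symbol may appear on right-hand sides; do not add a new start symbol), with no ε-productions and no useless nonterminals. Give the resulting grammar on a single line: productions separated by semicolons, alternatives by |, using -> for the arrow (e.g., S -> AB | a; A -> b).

No ε-productions.
No unit productions to eliminate.
TERM: introduce A -> c, C -> e, B -> j and substitute in every rule of length ≥2.
BIN: M -> ABM becomes M -> AD, D -> BM; S -> MCA becomes S -> ME, E -> CA.

S -> c | ME; A -> c; B -> j; C -> e; D -> BM; E -> CA; M -> e | AD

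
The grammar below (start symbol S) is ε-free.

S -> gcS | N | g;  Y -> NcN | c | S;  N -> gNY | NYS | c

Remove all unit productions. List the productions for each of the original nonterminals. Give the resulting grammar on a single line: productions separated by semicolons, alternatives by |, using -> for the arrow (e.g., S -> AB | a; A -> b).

S -> c | g | NYS | gNY | gcS; N -> c | NYS | gNY; Y -> c | g | NYS | NcN | gNY | gcS

Unit productions: S->N, Y->S.
Unit pairs (A ⇒* B via units): (S,N), (Y,N), (Y,S).
S: inherits non-unit rules of {N, S} → NYS | c | g | gNY | gcS.
N: inherits non-unit rules of {N} → NYS | c | gNY.
Y: inherits non-unit rules of {N, S, Y} → NYS | NcN | c | g | gNY | gcS.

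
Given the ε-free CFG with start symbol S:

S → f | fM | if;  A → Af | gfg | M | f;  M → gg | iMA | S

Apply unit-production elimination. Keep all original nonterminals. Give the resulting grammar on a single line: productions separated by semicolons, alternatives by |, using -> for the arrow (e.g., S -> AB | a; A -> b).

S -> f | fM | if; A -> f | Af | fM | gg | if | gfg | iMA; M -> f | fM | gg | if | iMA

Unit productions: A->M, M->S.
Unit pairs (A ⇒* B via units): (A,M), (A,S), (M,S).
S: inherits non-unit rules of {S} → f | fM | if.
A: inherits non-unit rules of {A, M, S} → Af | f | fM | gfg | gg | iMA | if.
M: inherits non-unit rules of {M, S} → f | fM | gg | iMA | if.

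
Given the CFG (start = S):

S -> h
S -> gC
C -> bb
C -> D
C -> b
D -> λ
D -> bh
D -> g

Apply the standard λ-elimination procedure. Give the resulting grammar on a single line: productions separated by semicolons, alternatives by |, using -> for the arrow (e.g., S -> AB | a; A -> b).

Nullable set: {C, D}.
S -> gC: C nullable, giving g | gC.
C -> D: D nullable, giving D.
Drop D -> λ.
Unchanged (no nullable symbols): S -> h; C -> b; C -> bb; D -> bh; D -> g.

S -> g | h | gC; C -> D | b | bb; D -> g | bh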